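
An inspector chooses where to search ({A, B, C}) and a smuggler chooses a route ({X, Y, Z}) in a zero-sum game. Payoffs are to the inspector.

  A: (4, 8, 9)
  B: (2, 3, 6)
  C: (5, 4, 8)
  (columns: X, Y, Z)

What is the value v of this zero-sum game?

24/5

Row minima: A → 4, B → 2, C → 4; maximin = 4.
Column maxima: X → 5, Y → 8, Z → 9; minimax = 5.
4 ≠ 5, so there is no saddle point; optimal play is mixed.
B is strictly dominated by A, so the inspector never plays it.
Z is strictly dominated by X (it gives the inspector strictly more in every row), so the smuggler never plays it.
On the remaining 2×2 (A, C vs X, Y):
Let the inspector play A with probability p. Expected payoff against X: 4p + 5(1−p) = −p + 5; against Y: 8p + 4(1−p) = 4p + 4.
Setting these equal: −p + 5 = 4p + 4 ⇒ −5p = -1 ⇒ p = 1/5, and the value is (-1)·(1/5) + 5 = 24/5.
For the smuggler: with q = P(X), equating A's and C's payoffs gives −4q + 8 = q + 4 ⇒ q = 4/5.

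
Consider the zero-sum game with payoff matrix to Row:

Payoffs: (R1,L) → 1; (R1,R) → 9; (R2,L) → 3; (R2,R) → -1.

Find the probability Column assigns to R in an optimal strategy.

Row minima: R1 → 1, R2 → -1; maximin = 1.
Column maxima: L → 3, R → 9; minimax = 3.
1 ≠ 3, so there is no saddle point; optimal play is mixed.
Let Row play R1 with probability p. Expected payoff against L: 1p + 3(1−p) = −2p + 3; against R: 9p + (-1)(1−p) = 10p − 1.
Setting these equal: −2p + 3 = 10p − 1 ⇒ −12p = -4 ⇒ p = 1/3, and the value is (-2)·(1/3) + 3 = 7/3.
For Column: with q = P(L), equating R1's and R2's payoffs gives −8q + 9 = 4q − 1 ⇒ q = 5/6.

1/6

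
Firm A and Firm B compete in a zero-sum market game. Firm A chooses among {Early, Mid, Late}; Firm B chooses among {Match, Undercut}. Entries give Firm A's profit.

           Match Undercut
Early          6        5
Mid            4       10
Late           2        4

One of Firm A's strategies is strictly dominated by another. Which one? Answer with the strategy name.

Early gives a strictly higher payoff than Late against every column: 6 > 2, 5 > 4.
So Late is strictly dominated and Firm A never plays it.

Late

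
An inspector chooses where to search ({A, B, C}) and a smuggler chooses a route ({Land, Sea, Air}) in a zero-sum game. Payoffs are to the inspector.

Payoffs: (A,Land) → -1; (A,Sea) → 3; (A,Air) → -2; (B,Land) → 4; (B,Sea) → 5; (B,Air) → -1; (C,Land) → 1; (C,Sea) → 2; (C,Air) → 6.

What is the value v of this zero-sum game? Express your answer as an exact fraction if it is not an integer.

Row minima: A → -2, B → -1, C → 1; maximin = 1.
Column maxima: Land → 4, Sea → 5, Air → 6; minimax = 4.
1 ≠ 4, so there is no saddle point; optimal play is mixed.
A is strictly dominated by B, so the inspector never plays it.
Sea is strictly dominated by Land (it gives the inspector strictly more in every row), so the smuggler never plays it.
On the remaining 2×2 (B, C vs Land, Air):
Let the inspector play B with probability p. Expected payoff against Land: 4p + 1(1−p) = 3p + 1; against Air: (-1)p + 6(1−p) = −7p + 6.
Setting these equal: 3p + 1 = −7p + 6 ⇒ 10p = 5 ⇒ p = 1/2, and the value is (3)·(1/2) + 1 = 5/2.
For the smuggler: with q = P(Land), equating B's and C's payoffs gives 5q − 1 = −5q + 6 ⇒ q = 7/10.

5/2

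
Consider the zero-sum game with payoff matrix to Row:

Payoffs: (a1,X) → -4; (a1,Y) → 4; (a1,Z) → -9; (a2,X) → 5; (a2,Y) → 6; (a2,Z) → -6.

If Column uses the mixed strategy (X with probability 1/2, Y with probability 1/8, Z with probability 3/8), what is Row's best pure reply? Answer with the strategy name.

Expected payoff of a1: (1/2)·(-4) + (1/8)·4 + (3/8)·(-9) = -39/8.
Expected payoff of a2: (1/2)·5 + (1/8)·6 + (3/8)·(-6) = 1.
The largest is 1, so Row's best response is a2.

a2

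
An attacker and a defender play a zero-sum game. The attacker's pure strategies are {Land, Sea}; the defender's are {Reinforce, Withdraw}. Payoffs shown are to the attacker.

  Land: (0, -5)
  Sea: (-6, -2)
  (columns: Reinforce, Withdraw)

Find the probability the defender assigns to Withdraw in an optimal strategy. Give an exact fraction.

2/3

Row minima: Land → -5, Sea → -6; maximin = -5.
Column maxima: Reinforce → 0, Withdraw → -2; minimax = -2.
-5 ≠ -2, so there is no saddle point; optimal play is mixed.
Let the attacker play Land with probability p. Expected payoff against Reinforce: 0p + (-6)(1−p) = 6p − 6; against Withdraw: (-5)p + (-2)(1−p) = −3p − 2.
Setting these equal: 6p − 6 = −3p − 2 ⇒ 9p = 4 ⇒ p = 4/9, and the value is (6)·(4/9) − 6 = -10/3.
For the defender: with q = P(Reinforce), equating Land's and Sea's payoffs gives 5q − 5 = −4q − 2 ⇒ q = 1/3.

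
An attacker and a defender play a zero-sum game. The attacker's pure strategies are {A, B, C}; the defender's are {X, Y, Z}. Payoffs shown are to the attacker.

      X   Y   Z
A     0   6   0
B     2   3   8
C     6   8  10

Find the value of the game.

6

Row minima: A → 0, B → 2, C → 6; maximin = 6.
Column maxima: X → 6, Y → 8, Z → 10; minimax = 6.
Since maximin = minimax = 6, there is a saddle point and the value is 6.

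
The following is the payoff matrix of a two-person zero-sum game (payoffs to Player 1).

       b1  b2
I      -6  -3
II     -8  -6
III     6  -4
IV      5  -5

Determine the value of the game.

Row minima: I → -6, II → -8, III → -4, IV → -5; maximin = -4.
Column maxima: b1 → 6, b2 → -3; minimax = -3.
-4 ≠ -3, so there is no saddle point; optimal play is mixed.
II is strictly dominated by I, so Player 1 never plays it.
IV is strictly dominated by III, so Player 1 never plays it.
On the remaining 2×2 (I, III vs b1, b2):
Let Player 1 play I with probability p. Expected payoff against b1: (-6)p + 6(1−p) = −12p + 6; against b2: (-3)p + (-4)(1−p) = p − 4.
Setting these equal: −12p + 6 = p − 4 ⇒ −13p = -10 ⇒ p = 10/13, and the value is (-12)·(10/13) + 6 = -42/13.
For Player 2: with q = P(b1), equating I's and III's payoffs gives −3q − 3 = 10q − 4 ⇒ q = 1/13.

-42/13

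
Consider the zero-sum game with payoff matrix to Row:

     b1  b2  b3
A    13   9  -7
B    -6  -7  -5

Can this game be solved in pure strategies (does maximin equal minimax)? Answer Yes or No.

No

Row minima: A → -7, B → -7; maximin = -7.
Column maxima: b1 → 13, b2 → 9, b3 → -5; minimax = -5.
-7 ≠ -5, so no pure-strategy equilibrium exists.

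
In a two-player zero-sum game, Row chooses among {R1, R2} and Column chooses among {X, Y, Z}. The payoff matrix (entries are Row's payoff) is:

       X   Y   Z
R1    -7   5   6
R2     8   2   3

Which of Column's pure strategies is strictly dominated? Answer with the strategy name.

Y holds Row's payoff strictly below Z in every row: 5 < 6, 2 < 3.
So Z is strictly dominated for Column.

Z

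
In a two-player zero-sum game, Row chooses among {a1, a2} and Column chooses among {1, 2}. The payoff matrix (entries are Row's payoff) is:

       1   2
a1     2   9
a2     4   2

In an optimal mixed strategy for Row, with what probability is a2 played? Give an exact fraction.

Row minima: a1 → 2, a2 → 2; maximin = 2.
Column maxima: 1 → 4, 2 → 9; minimax = 4.
2 ≠ 4, so there is no saddle point; optimal play is mixed.
Let Row play a1 with probability p. Expected payoff against 1: 2p + 4(1−p) = −2p + 4; against 2: 9p + 2(1−p) = 7p + 2.
Setting these equal: −2p + 4 = 7p + 2 ⇒ −9p = -2 ⇒ p = 2/9, and the value is (-2)·(2/9) + 4 = 32/9.
For Column: with q = P(1), equating a1's and a2's payoffs gives −7q + 9 = 2q + 2 ⇒ q = 7/9.

7/9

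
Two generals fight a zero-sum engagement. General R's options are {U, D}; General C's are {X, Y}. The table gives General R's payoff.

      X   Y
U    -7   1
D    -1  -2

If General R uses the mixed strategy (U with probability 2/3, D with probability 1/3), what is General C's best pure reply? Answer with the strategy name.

If General C plays X, General R's expected payoff is (2/3)·(-7) + (1/3)·(-1) = -5.
If General C plays Y, General R's expected payoff is (2/3)·1 + (1/3)·(-2) = 0.
General C minimizes General R's payoff; the smallest is -5, so the best response is X.

X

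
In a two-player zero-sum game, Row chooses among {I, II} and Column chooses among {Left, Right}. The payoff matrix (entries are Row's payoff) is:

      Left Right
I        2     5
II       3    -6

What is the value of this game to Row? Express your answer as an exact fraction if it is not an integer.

Row minima: I → 2, II → -6; maximin = 2.
Column maxima: Left → 3, Right → 5; minimax = 3.
2 ≠ 3, so there is no saddle point; optimal play is mixed.
Let Row play I with probability p. Expected payoff against Left: 2p + 3(1−p) = −p + 3; against Right: 5p + (-6)(1−p) = 11p − 6.
Setting these equal: −p + 3 = 11p − 6 ⇒ −12p = -9 ⇒ p = 3/4, and the value is (-1)·(3/4) + 3 = 9/4.
For Column: with q = P(Left), equating I's and II's payoffs gives −3q + 5 = 9q − 6 ⇒ q = 11/12.

9/4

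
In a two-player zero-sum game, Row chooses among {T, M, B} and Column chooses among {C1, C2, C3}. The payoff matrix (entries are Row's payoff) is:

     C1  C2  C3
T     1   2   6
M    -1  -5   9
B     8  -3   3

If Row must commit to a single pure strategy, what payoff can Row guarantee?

Row minima: T → 1, M → -5, B → -3.
The best of these is 1.

1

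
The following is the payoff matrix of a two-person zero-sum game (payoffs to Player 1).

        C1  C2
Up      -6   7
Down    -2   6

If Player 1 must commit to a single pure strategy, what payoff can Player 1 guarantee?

-2

Row minima: Up → -6, Down → -2.
The best of these is -2.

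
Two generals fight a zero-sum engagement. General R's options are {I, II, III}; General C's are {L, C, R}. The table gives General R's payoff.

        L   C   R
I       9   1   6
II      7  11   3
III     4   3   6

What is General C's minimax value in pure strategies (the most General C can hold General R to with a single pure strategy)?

6

Column maxima: L → 9, C → 11, R → 6.
The smallest of these is 6.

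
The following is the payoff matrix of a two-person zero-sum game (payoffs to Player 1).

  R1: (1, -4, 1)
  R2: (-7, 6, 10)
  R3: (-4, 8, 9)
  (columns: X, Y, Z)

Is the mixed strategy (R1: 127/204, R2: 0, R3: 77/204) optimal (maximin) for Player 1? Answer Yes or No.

No

Against X this mix gives (127/204)·1 + (77/204)·(-4) = -181/204.
Against Y this mix gives (127/204)·(-4) + (77/204)·8 = 9/17.
Against Z this mix gives (127/204)·1 + (77/204)·9 = 205/51.
Player 2 will play X, holding Player 1 to -181/204. Shifting weight toward the row that does better against X would raise this floor (the equalizing mix achieves -8/17 against both X and Y), so the proposed strategy is not optimal.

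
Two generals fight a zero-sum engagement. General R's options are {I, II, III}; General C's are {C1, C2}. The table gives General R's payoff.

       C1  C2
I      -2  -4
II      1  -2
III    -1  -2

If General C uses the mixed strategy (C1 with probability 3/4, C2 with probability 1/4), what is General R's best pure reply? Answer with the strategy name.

II

Expected payoff of I: (3/4)·(-2) + (1/4)·(-4) = -5/2.
Expected payoff of II: (3/4)·1 + (1/4)·(-2) = 1/4.
Expected payoff of III: (3/4)·(-1) + (1/4)·(-2) = -5/4.
The largest is 1/4, so General R's best response is II.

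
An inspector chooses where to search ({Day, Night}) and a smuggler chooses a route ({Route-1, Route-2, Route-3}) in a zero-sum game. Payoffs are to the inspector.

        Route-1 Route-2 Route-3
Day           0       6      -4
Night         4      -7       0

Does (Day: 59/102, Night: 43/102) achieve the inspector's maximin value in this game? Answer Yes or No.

Against Route-1 this mix gives (59/102)·0 + (43/102)·4 = 86/51.
Against Route-2 this mix gives (59/102)·6 + (43/102)·(-7) = 53/102.
Against Route-3 this mix gives (59/102)·(-4) + (43/102)·0 = -118/51.
The smuggler will play Route-3, holding the inspector to -118/51. Shifting weight toward the row that does better against Route-3 would raise this floor (the equalizing mix achieves -28/17 against both Route-3 and Route-2), so the proposed strategy is not optimal.

No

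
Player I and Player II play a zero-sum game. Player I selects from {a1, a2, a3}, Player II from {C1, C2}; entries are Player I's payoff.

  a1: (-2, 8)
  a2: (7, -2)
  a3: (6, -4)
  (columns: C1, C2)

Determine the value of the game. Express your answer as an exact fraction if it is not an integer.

52/19

Row minima: a1 → -2, a2 → -2, a3 → -4; maximin = -2.
Column maxima: C1 → 7, C2 → 8; minimax = 7.
-2 ≠ 7, so there is no saddle point; optimal play is mixed.
a3 is strictly dominated by a2, so Player I never plays it.
On the remaining 2×2 (a1, a2 vs C1, C2):
Let Player I play a1 with probability p. Expected payoff against C1: (-2)p + 7(1−p) = −9p + 7; against C2: 8p + (-2)(1−p) = 10p − 2.
Setting these equal: −9p + 7 = 10p − 2 ⇒ −19p = -9 ⇒ p = 9/19, and the value is (-9)·(9/19) + 7 = 52/19.
For Player II: with q = P(C1), equating a1's and a2's payoffs gives −10q + 8 = 9q − 2 ⇒ q = 10/19.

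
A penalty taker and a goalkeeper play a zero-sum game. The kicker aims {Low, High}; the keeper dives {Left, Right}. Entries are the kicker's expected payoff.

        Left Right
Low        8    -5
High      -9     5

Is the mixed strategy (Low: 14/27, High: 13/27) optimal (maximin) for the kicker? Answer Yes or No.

Yes

Against Left this mix gives (14/27)·8 + (13/27)·(-9) = -5/27.
Against Right this mix gives (14/27)·(-5) + (13/27)·5 = -5/27.
All of the keeper's active replies (Left, Right) yield -5/27, and no column does worse for the kicker. The mix makes the keeper indifferent and guarantees -5/27, so it is optimal.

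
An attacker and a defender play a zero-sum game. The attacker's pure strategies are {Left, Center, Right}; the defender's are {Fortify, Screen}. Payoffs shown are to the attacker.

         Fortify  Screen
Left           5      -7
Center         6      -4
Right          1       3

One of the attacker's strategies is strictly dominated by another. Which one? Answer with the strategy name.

Center gives a strictly higher payoff than Left against every column: 6 > 5, -4 > -7.
So Left is strictly dominated and the attacker never plays it.

Left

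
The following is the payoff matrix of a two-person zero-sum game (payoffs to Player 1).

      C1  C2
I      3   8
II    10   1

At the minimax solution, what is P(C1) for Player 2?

Row minima: I → 3, II → 1; maximin = 3.
Column maxima: C1 → 10, C2 → 8; minimax = 8.
3 ≠ 8, so there is no saddle point; optimal play is mixed.
Let Player 1 play I with probability p. Expected payoff against C1: 3p + 10(1−p) = −7p + 10; against C2: 8p + 1(1−p) = 7p + 1.
Setting these equal: −7p + 10 = 7p + 1 ⇒ −14p = -9 ⇒ p = 9/14, and the value is (-7)·(9/14) + 10 = 11/2.
For Player 2: with q = P(C1), equating I's and II's payoffs gives −5q + 8 = 9q + 1 ⇒ q = 1/2.

1/2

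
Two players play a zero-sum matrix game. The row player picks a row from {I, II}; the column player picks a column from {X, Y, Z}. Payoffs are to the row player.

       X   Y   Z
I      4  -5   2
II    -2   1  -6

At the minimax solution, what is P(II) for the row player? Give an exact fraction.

1/2

Row minima: I → -5, II → -6; maximin = -5.
Column maxima: X → 4, Y → 1, Z → 2; minimax = 1.
-5 ≠ 1, so there is no saddle point; optimal play is mixed.
X is strictly dominated by Z (it gives the row player strictly more in every row), so the column player never plays it.
On the remaining 2×2 (I, II vs Y, Z):
Let the row player play I with probability p. Expected payoff against Y: (-5)p + 1(1−p) = −6p + 1; against Z: 2p + (-6)(1−p) = 8p − 6.
Setting these equal: −6p + 1 = 8p − 6 ⇒ −14p = -7 ⇒ p = 1/2, and the value is (-6)·(1/2) + 1 = -2.
For the column player: with q = P(Y), equating I's and II's payoffs gives −7q + 2 = 7q − 6 ⇒ q = 4/7.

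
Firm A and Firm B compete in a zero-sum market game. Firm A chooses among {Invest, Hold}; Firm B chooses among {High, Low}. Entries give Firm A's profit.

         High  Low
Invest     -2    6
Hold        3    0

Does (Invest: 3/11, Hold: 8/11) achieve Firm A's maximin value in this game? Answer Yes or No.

Against High this mix gives (3/11)·(-2) + (8/11)·3 = 18/11.
Against Low this mix gives (3/11)·6 + (8/11)·0 = 18/11.
All of Firm B's active replies (High, Low) yield 18/11, and no column does worse for Firm A. The mix makes Firm B indifferent and guarantees 18/11, so it is optimal.

Yes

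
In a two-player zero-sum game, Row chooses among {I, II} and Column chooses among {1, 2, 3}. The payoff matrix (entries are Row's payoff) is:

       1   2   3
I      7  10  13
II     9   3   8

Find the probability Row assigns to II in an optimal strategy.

Row minima: I → 7, II → 3; maximin = 7.
Column maxima: 1 → 9, 2 → 10, 3 → 13; minimax = 9.
7 ≠ 9, so there is no saddle point; optimal play is mixed.
3 is strictly dominated by 2 (it gives Row strictly more in every row), so Column never plays it.
On the remaining 2×2 (I, II vs 1, 2):
Let Row play I with probability p. Expected payoff against 1: 7p + 9(1−p) = −2p + 9; against 2: 10p + 3(1−p) = 7p + 3.
Setting these equal: −2p + 9 = 7p + 3 ⇒ −9p = -6 ⇒ p = 2/3, and the value is (-2)·(2/3) + 9 = 23/3.
For Column: with q = P(1), equating I's and II's payoffs gives −3q + 10 = 6q + 3 ⇒ q = 7/9.

1/3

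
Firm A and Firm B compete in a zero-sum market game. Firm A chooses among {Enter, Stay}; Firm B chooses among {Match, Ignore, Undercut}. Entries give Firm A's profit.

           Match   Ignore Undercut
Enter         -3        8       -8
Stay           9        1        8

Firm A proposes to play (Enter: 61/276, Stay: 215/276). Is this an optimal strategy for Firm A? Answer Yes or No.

Against Match this mix gives (61/276)·(-3) + (215/276)·9 = 146/23.
Against Ignore this mix gives (61/276)·8 + (215/276)·1 = 703/276.
Against Undercut this mix gives (61/276)·(-8) + (215/276)·8 = 308/69.
Firm B will play Ignore, holding Firm A to 703/276. Shifting weight toward the row that does better against Ignore would raise this floor (the equalizing mix achieves 72/23 against both Ignore and Undercut), so the proposed strategy is not optimal.

No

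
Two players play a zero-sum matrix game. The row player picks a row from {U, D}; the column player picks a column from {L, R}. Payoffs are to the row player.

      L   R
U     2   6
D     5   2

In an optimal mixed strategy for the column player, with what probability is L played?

4/7

Row minima: U → 2, D → 2; maximin = 2.
Column maxima: L → 5, R → 6; minimax = 5.
2 ≠ 5, so there is no saddle point; optimal play is mixed.
Let the row player play U with probability p. Expected payoff against L: 2p + 5(1−p) = −3p + 5; against R: 6p + 2(1−p) = 4p + 2.
Setting these equal: −3p + 5 = 4p + 2 ⇒ −7p = -3 ⇒ p = 3/7, and the value is (-3)·(3/7) + 5 = 26/7.
For the column player: with q = P(L), equating U's and D's payoffs gives −4q + 6 = 3q + 2 ⇒ q = 4/7.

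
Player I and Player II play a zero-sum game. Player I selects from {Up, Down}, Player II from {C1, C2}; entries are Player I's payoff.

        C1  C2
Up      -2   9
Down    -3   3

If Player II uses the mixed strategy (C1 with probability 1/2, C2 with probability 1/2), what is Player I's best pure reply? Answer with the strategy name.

Expected payoff of Up: (1/2)·(-2) + (1/2)·9 = 7/2.
Expected payoff of Down: (1/2)·(-3) + (1/2)·3 = 0.
The largest is 7/2, so Player I's best response is Up.

Up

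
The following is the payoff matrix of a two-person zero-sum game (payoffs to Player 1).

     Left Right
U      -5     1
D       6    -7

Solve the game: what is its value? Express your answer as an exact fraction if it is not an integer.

-29/19

Row minima: U → -5, D → -7; maximin = -5.
Column maxima: Left → 6, Right → 1; minimax = 1.
-5 ≠ 1, so there is no saddle point; optimal play is mixed.
Let Player 1 play U with probability p. Expected payoff against Left: (-5)p + 6(1−p) = −11p + 6; against Right: 1p + (-7)(1−p) = 8p − 7.
Setting these equal: −11p + 6 = 8p − 7 ⇒ −19p = -13 ⇒ p = 13/19, and the value is (-11)·(13/19) + 6 = -29/19.
For Player 2: with q = P(Left), equating U's and D's payoffs gives −6q + 1 = 13q − 7 ⇒ q = 8/19.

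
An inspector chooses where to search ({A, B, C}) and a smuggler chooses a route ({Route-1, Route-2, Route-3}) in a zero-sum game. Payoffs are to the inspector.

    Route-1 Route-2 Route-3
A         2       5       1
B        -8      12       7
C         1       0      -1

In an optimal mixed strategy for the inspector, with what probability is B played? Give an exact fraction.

1/16

Row minima: A → 1, B → -8, C → -1; maximin = 1.
Column maxima: Route-1 → 2, Route-2 → 12, Route-3 → 7; minimax = 2.
1 ≠ 2, so there is no saddle point; optimal play is mixed.
C is strictly dominated by A, so the inspector never plays it.
With C eliminated, Route-2 is strictly dominated by Route-1 (it gives the inspector strictly more in every remaining row), so the smuggler never plays it.
On the remaining 2×2 (A, B vs Route-1, Route-3):
Let the inspector play A with probability p. Expected payoff against Route-1: 2p + (-8)(1−p) = 10p − 8; against Route-3: 1p + 7(1−p) = −6p + 7.
Setting these equal: 10p − 8 = −6p + 7 ⇒ 16p = 15 ⇒ p = 15/16, and the value is (10)·(15/16) − 8 = 11/8.
For the smuggler: with q = P(Route-1), equating A's and B's payoffs gives q + 1 = −15q + 7 ⇒ q = 3/8.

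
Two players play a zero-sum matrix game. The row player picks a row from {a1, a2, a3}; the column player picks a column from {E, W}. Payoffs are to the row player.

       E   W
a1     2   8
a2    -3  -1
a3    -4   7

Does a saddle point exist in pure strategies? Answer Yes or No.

Row minima: a1 → 2, a2 → -3, a3 → -4; maximin = 2.
Column maxima: E → 2, W → 8; minimax = 2.
maximin = minimax = 2, so a saddle point exists.

Yes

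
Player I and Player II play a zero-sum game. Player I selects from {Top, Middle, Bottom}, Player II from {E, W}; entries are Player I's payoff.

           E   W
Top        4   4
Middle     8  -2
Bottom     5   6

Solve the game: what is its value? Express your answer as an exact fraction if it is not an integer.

58/11

Row minima: Top → 4, Middle → -2, Bottom → 5; maximin = 5.
Column maxima: E → 8, W → 6; minimax = 6.
5 ≠ 6, so there is no saddle point; optimal play is mixed.
Top is strictly dominated by Bottom, so Player I never plays it.
On the remaining 2×2 (Middle, Bottom vs E, W):
Let Player I play Middle with probability p. Expected payoff against E: 8p + 5(1−p) = 3p + 5; against W: (-2)p + 6(1−p) = −8p + 6.
Setting these equal: 3p + 5 = −8p + 6 ⇒ 11p = 1 ⇒ p = 1/11, and the value is (3)·(1/11) + 5 = 58/11.
For Player II: with q = P(E), equating Middle's and Bottom's payoffs gives 10q − 2 = −q + 6 ⇒ q = 8/11.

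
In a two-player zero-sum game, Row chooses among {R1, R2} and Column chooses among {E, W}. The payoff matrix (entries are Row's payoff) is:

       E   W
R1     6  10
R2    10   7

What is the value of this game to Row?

58/7

Row minima: R1 → 6, R2 → 7; maximin = 7.
Column maxima: E → 10, W → 10; minimax = 10.
7 ≠ 10, so there is no saddle point; optimal play is mixed.
Let Row play R1 with probability p. Expected payoff against E: 6p + 10(1−p) = −4p + 10; against W: 10p + 7(1−p) = 3p + 7.
Setting these equal: −4p + 10 = 3p + 7 ⇒ −7p = -3 ⇒ p = 3/7, and the value is (-4)·(3/7) + 10 = 58/7.
For Column: with q = P(E), equating R1's and R2's payoffs gives −4q + 10 = 3q + 7 ⇒ q = 3/7.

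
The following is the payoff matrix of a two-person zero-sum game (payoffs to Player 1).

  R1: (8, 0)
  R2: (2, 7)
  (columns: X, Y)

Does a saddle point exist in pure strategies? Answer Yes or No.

Row minima: R1 → 0, R2 → 2; maximin = 2.
Column maxima: X → 8, Y → 7; minimax = 7.
2 ≠ 7, so no pure-strategy equilibrium exists.

No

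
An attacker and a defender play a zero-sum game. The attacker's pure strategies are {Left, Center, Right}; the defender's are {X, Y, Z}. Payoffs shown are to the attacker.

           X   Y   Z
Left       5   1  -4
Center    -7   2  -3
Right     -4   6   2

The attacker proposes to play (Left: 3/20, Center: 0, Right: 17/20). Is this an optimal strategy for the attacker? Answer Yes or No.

No

Against X this mix gives (3/20)·5 + (17/20)·(-4) = -53/20.
Against Y this mix gives (3/20)·1 + (17/20)·6 = 21/4.
Against Z this mix gives (3/20)·(-4) + (17/20)·2 = 11/10.
The defender will play X, holding the attacker to -53/20. Shifting weight toward the row that does better against X would raise this floor (the equalizing mix achieves -2/5 against both X and Z), so the proposed strategy is not optimal.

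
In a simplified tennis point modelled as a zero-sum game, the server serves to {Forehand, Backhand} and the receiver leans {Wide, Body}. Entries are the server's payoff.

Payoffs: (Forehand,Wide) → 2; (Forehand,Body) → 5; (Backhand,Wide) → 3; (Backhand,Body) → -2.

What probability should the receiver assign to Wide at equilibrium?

7/8

Row minima: Forehand → 2, Backhand → -2; maximin = 2.
Column maxima: Wide → 3, Body → 5; minimax = 3.
2 ≠ 3, so there is no saddle point; optimal play is mixed.
Let the server play Forehand with probability p. Expected payoff against Wide: 2p + 3(1−p) = −p + 3; against Body: 5p + (-2)(1−p) = 7p − 2.
Setting these equal: −p + 3 = 7p − 2 ⇒ −8p = -5 ⇒ p = 5/8, and the value is (-1)·(5/8) + 3 = 19/8.
For the receiver: with q = P(Wide), equating Forehand's and Backhand's payoffs gives −3q + 5 = 5q − 2 ⇒ q = 7/8.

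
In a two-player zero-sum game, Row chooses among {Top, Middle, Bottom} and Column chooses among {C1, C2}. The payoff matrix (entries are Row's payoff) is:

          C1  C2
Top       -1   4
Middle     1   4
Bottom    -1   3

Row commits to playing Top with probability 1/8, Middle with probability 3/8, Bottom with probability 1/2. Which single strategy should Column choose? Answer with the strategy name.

If Column plays C1, Row's expected payoff is (1/8)·(-1) + (3/8)·1 + (1/2)·(-1) = -1/4.
If Column plays C2, Row's expected payoff is (1/8)·4 + (3/8)·4 + (1/2)·3 = 7/2.
Column minimizes Row's payoff; the smallest is -1/4, so the best response is C1.

C1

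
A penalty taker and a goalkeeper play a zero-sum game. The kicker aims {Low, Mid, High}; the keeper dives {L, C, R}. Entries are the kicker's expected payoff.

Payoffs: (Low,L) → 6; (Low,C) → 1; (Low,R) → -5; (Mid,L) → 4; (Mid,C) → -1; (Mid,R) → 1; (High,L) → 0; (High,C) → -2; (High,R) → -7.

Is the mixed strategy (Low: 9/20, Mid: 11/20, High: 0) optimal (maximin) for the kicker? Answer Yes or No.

No

Against L this mix gives (9/20)·6 + (11/20)·4 = 49/10.
Against C this mix gives (9/20)·1 + (11/20)·(-1) = -1/10.
Against R this mix gives (9/20)·(-5) + (11/20)·1 = -17/10.
The keeper will play R, holding the kicker to -17/10. Shifting weight toward the row that does better against R would raise this floor (the equalizing mix achieves -1/2 against both R and C), so the proposed strategy is not optimal.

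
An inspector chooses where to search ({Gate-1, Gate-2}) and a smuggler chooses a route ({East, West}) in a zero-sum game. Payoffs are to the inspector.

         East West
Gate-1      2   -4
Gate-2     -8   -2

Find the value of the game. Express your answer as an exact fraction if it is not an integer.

-3

Row minima: Gate-1 → -4, Gate-2 → -8; maximin = -4.
Column maxima: East → 2, West → -2; minimax = -2.
-4 ≠ -2, so there is no saddle point; optimal play is mixed.
Let the inspector play Gate-1 with probability p. Expected payoff against East: 2p + (-8)(1−p) = 10p − 8; against West: (-4)p + (-2)(1−p) = −2p − 2.
Setting these equal: 10p − 8 = −2p − 2 ⇒ 12p = 6 ⇒ p = 1/2, and the value is (10)·(1/2) − 8 = -3.
For the smuggler: with q = P(East), equating Gate-1's and Gate-2's payoffs gives 6q − 4 = −6q − 2 ⇒ q = 1/6.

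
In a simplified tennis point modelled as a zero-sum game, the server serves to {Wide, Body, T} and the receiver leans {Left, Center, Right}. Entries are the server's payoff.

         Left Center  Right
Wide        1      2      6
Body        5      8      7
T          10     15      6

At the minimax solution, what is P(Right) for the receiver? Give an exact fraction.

5/6

Row minima: Wide → 1, Body → 5, T → 6; maximin = 6.
Column maxima: Left → 10, Center → 15, Right → 7; minimax = 7.
6 ≠ 7, so there is no saddle point; optimal play is mixed.
Wide is strictly dominated by Body, so the server never plays it.
Center is strictly dominated by Left (it gives the server strictly more in every row), so the receiver never plays it.
On the remaining 2×2 (Body, T vs Left, Right):
Let the server play Body with probability p. Expected payoff against Left: 5p + 10(1−p) = −5p + 10; against Right: 7p + 6(1−p) = p + 6.
Setting these equal: −5p + 10 = p + 6 ⇒ −6p = -4 ⇒ p = 2/3, and the value is (-5)·(2/3) + 10 = 20/3.
For the receiver: with q = P(Left), equating Body's and T's payoffs gives −2q + 7 = 4q + 6 ⇒ q = 1/6.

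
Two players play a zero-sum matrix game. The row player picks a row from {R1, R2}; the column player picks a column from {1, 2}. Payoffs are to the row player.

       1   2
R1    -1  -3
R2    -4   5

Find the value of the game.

-17/11

Row minima: R1 → -3, R2 → -4; maximin = -3.
Column maxima: 1 → -1, 2 → 5; minimax = -1.
-3 ≠ -1, so there is no saddle point; optimal play is mixed.
Let the row player play R1 with probability p. Expected payoff against 1: (-1)p + (-4)(1−p) = 3p − 4; against 2: (-3)p + 5(1−p) = −8p + 5.
Setting these equal: 3p − 4 = −8p + 5 ⇒ 11p = 9 ⇒ p = 9/11, and the value is (3)·(9/11) − 4 = -17/11.
For the column player: with q = P(1), equating R1's and R2's payoffs gives 2q − 3 = −9q + 5 ⇒ q = 8/11.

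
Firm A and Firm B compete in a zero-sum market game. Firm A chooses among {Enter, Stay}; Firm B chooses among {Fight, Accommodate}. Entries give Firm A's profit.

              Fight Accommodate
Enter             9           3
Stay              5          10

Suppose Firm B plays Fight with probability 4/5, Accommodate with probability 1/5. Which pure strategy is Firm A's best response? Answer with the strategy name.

Enter

Expected payoff of Enter: (4/5)·9 + (1/5)·3 = 39/5.
Expected payoff of Stay: (4/5)·5 + (1/5)·10 = 6.
The largest is 39/5, so Firm A's best response is Enter.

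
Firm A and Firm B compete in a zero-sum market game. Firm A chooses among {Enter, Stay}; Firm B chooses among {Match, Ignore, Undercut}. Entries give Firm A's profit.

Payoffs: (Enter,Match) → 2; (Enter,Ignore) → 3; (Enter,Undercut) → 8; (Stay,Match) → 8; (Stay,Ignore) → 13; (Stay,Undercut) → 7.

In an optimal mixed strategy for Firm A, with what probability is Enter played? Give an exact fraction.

1/7

Row minima: Enter → 2, Stay → 7; maximin = 7.
Column maxima: Match → 8, Ignore → 13, Undercut → 8; minimax = 8.
7 ≠ 8, so there is no saddle point; optimal play is mixed.
Ignore is strictly dominated by Match (it gives Firm A strictly more in every row), so Firm B never plays it.
On the remaining 2×2 (Enter, Stay vs Match, Undercut):
Let Firm A play Enter with probability p. Expected payoff against Match: 2p + 8(1−p) = −6p + 8; against Undercut: 8p + 7(1−p) = p + 7.
Setting these equal: −6p + 8 = p + 7 ⇒ −7p = -1 ⇒ p = 1/7, and the value is (-6)·(1/7) + 8 = 50/7.
For Firm B: with q = P(Match), equating Enter's and Stay's payoffs gives −6q + 8 = q + 7 ⇒ q = 1/7.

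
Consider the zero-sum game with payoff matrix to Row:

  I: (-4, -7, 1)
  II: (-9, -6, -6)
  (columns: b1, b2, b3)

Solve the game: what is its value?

Row minima: I → -7, II → -9; maximin = -7.
Column maxima: b1 → -4, b2 → -6, b3 → 1; minimax = -6.
-7 ≠ -6, so there is no saddle point; optimal play is mixed.
b3 is strictly dominated by b1 (it gives Row strictly more in every row), so Column never plays it.
On the remaining 2×2 (I, II vs b1, b2):
Let Row play I with probability p. Expected payoff against b1: (-4)p + (-9)(1−p) = 5p − 9; against b2: (-7)p + (-6)(1−p) = −p − 6.
Setting these equal: 5p − 9 = −p − 6 ⇒ 6p = 3 ⇒ p = 1/2, and the value is (5)·(1/2) − 9 = -13/2.
For Column: with q = P(b1), equating I's and II's payoffs gives 3q − 7 = −3q − 6 ⇒ q = 1/6.

-13/2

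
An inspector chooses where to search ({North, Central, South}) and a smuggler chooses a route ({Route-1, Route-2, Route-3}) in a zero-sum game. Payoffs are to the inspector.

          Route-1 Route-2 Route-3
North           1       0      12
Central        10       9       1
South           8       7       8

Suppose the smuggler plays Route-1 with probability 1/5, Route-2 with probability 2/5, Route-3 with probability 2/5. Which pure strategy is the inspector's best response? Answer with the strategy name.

Expected payoff of North: (1/5)·1 + (2/5)·0 + (2/5)·12 = 5.
Expected payoff of Central: (1/5)·10 + (2/5)·9 + (2/5)·1 = 6.
Expected payoff of South: (1/5)·8 + (2/5)·7 + (2/5)·8 = 38/5.
The largest is 38/5, so the inspector's best response is South.

South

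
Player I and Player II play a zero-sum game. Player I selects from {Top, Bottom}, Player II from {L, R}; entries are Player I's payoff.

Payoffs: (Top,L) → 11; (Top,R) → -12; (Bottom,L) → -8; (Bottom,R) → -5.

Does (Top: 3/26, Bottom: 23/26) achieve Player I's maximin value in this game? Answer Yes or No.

Yes

Against L this mix gives (3/26)·11 + (23/26)·(-8) = -151/26.
Against R this mix gives (3/26)·(-12) + (23/26)·(-5) = -151/26.
All of Player II's active replies (L, R) yield -151/26, and no column does worse for Player I. The mix makes Player II indifferent and guarantees -151/26, so it is optimal.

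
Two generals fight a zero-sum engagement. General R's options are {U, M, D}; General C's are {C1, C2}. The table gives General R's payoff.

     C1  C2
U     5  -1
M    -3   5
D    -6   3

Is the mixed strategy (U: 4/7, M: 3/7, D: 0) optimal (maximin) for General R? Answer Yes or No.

Yes

Against C1 this mix gives (4/7)·5 + (3/7)·(-3) = 11/7.
Against C2 this mix gives (4/7)·(-1) + (3/7)·5 = 11/7.
All of General C's active replies (C1, C2) yield 11/7, and no column does worse for General R. The mix makes General C indifferent and guarantees 11/7, so it is optimal.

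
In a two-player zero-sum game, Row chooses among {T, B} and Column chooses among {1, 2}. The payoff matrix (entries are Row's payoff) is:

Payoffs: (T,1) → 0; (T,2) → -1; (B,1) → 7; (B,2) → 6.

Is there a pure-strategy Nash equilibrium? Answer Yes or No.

Yes

Row minima: T → -1, B → 6; maximin = 6.
Column maxima: 1 → 7, 2 → 6; minimax = 6.
maximin = minimax = 6, so a saddle point exists.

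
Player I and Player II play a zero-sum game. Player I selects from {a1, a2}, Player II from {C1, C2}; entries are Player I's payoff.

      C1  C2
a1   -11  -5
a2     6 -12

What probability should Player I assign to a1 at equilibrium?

3/4

Row minima: a1 → -11, a2 → -12; maximin = -11.
Column maxima: C1 → 6, C2 → -5; minimax = -5.
-11 ≠ -5, so there is no saddle point; optimal play is mixed.
Let Player I play a1 with probability p. Expected payoff against C1: (-11)p + 6(1−p) = −17p + 6; against C2: (-5)p + (-12)(1−p) = 7p − 12.
Setting these equal: −17p + 6 = 7p − 12 ⇒ −24p = -18 ⇒ p = 3/4, and the value is (-17)·(3/4) + 6 = -27/4.
For Player II: with q = P(C1), equating a1's and a2's payoffs gives −6q − 5 = 18q − 12 ⇒ q = 7/24.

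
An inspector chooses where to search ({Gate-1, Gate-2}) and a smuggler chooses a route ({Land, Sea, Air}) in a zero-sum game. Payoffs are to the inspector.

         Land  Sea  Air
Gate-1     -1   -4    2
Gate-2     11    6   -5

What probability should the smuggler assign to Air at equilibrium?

Row minima: Gate-1 → -4, Gate-2 → -5; maximin = -4.
Column maxima: Land → 11, Sea → 6, Air → 2; minimax = 2.
-4 ≠ 2, so there is no saddle point; optimal play is mixed.
Land is strictly dominated by Sea (it gives the inspector strictly more in every row), so the smuggler never plays it.
On the remaining 2×2 (Gate-1, Gate-2 vs Sea, Air):
Let the inspector play Gate-1 with probability p. Expected payoff against Sea: (-4)p + 6(1−p) = −10p + 6; against Air: 2p + (-5)(1−p) = 7p − 5.
Setting these equal: −10p + 6 = 7p − 5 ⇒ −17p = -11 ⇒ p = 11/17, and the value is (-10)·(11/17) + 6 = -8/17.
For the smuggler: with q = P(Sea), equating Gate-1's and Gate-2's payoffs gives −6q + 2 = 11q − 5 ⇒ q = 7/17.

10/17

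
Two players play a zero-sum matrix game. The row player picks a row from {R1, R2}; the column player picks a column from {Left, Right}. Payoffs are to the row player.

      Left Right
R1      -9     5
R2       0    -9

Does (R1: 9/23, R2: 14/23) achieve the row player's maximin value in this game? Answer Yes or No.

Against Left this mix gives (9/23)·(-9) + (14/23)·0 = -81/23.
Against Right this mix gives (9/23)·5 + (14/23)·(-9) = -81/23.
All of the column player's active replies (Left, Right) yield -81/23, and no column does worse for the row player. The mix makes the column player indifferent and guarantees -81/23, so it is optimal.

Yes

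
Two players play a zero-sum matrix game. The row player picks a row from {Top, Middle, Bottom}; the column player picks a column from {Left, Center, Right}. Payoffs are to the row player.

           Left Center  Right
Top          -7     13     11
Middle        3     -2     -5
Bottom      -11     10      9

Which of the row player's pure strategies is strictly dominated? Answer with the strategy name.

Bottom

Top gives a strictly higher payoff than Bottom against every column: -7 > -11, 13 > 10, 11 > 9.
So Bottom is strictly dominated and the row player never plays it.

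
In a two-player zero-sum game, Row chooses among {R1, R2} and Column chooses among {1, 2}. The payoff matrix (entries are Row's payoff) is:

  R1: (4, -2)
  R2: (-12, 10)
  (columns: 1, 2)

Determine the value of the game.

Row minima: R1 → -2, R2 → -12; maximin = -2.
Column maxima: 1 → 4, 2 → 10; minimax = 4.
-2 ≠ 4, so there is no saddle point; optimal play is mixed.
Let Row play R1 with probability p. Expected payoff against 1: 4p + (-12)(1−p) = 16p − 12; against 2: (-2)p + 10(1−p) = −12p + 10.
Setting these equal: 16p − 12 = −12p + 10 ⇒ 28p = 22 ⇒ p = 11/14, and the value is (16)·(11/14) − 12 = 4/7.
For Column: with q = P(1), equating R1's and R2's payoffs gives 6q − 2 = −22q + 10 ⇒ q = 3/7.

4/7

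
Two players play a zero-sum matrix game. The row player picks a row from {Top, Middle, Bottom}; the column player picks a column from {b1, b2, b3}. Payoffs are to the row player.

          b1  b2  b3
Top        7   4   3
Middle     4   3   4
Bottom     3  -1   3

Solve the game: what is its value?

Row minima: Top → 3, Middle → 3, Bottom → -1; maximin = 3.
Column maxima: b1 → 7, b2 → 4, b3 → 4; minimax = 4.
3 ≠ 4, so there is no saddle point; optimal play is mixed.
Bottom is strictly dominated by Middle, so the row player never plays it.
b1 is strictly dominated by b2 (it gives the row player strictly more in every row), so the column player never plays it.
On the remaining 2×2 (Top, Middle vs b2, b3):
Let the row player play Top with probability p. Expected payoff against b2: 4p + 3(1−p) = p + 3; against b3: 3p + 4(1−p) = −p + 4.
Setting these equal: p + 3 = −p + 4 ⇒ 2p = 1 ⇒ p = 1/2, and the value is (1)·(1/2) + 3 = 7/2.
For the column player: with q = P(b2), equating Top's and Middle's payoffs gives q + 3 = −q + 4 ⇒ q = 1/2.

7/2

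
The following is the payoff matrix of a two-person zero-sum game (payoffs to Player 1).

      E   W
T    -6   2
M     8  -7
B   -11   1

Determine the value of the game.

Row minima: T → -6, M → -7, B → -11; maximin = -6.
Column maxima: E → 8, W → 2; minimax = 2.
-6 ≠ 2, so there is no saddle point; optimal play is mixed.
B is strictly dominated by T, so Player 1 never plays it.
On the remaining 2×2 (T, M vs E, W):
Let Player 1 play T with probability p. Expected payoff against E: (-6)p + 8(1−p) = −14p + 8; against W: 2p + (-7)(1−p) = 9p − 7.
Setting these equal: −14p + 8 = 9p − 7 ⇒ −23p = -15 ⇒ p = 15/23, and the value is (-14)·(15/23) + 8 = -26/23.
For Player 2: with q = P(E), equating T's and M's payoffs gives −8q + 2 = 15q − 7 ⇒ q = 9/23.

-26/23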